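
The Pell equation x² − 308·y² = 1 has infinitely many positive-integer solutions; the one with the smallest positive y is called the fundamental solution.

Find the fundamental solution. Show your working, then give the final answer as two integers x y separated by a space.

√308 → a₀=17, period (1,1,4,1,1,34); ℓ=6 even so k=5
k=0  a_k=17  p_k/q_k = 17/1
…
k=2  a_k=1  p_k/q_k = 35/2
…
k=4  a_k=1  p_k/q_k = 193/11
k=5  a_k=1  p_k/q_k = 351/20
(x₁, y₁) = (351, 20);  351² − 308·20² = 1 ✓

351 20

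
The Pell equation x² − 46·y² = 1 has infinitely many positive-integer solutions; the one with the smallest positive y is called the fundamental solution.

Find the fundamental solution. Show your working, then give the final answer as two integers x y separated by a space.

24335 3588

√46 → a₀=6, period (1,3,1,1,2,6,2,1,1,3,1,12); ℓ=12 even so k=11
i=0: a=6 ⇒ p=6, q=1
i=1: a=1 ⇒ p=7, q=1
…
i=3: a=1 ⇒ p=34, q=5
…
i=6: a=6 ⇒ p=997, q=147
…
i=8: a=1 ⇒ p=3147, q=464
i=9: a=1 ⇒ p=5297, q=781
i=10: a=3 ⇒ p=19038, q=2807
i=11: a=1 ⇒ p=24335, q=3588
(x₁, y₁) = (24335, 3588);  24335² − 46·3588² = 1 ✓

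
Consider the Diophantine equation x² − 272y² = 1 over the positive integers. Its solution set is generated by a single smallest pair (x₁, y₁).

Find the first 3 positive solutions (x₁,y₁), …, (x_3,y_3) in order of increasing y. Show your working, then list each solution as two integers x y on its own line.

33 2
2177 132
143649 8710

√272 = [16; 2,32, …], period ℓ=2 (even) → k=1
i=0: a=16 ⇒ p=16, q=1
i=1: a=2 ⇒ p=33, q=2
fundamental: x₁=33, y₁=2  (since 1089 − 272·4 = 1)
(x_2, y_2) = (33·33 + 272·2·2, 33·2 + 2·33) = (2177, 132)
(x_3, y_3) = (33·2177 + 272·2·132, 33·132 + 2·2177) = (143649, 8710)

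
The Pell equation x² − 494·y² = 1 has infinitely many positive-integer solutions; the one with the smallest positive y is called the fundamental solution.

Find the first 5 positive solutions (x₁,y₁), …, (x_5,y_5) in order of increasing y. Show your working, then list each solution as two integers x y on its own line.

73035 3286
10668222449 479986020
1558307253052395 70111557938114
227621940442695115201 10241195267540325960
33248736838906168224357675 1495931392659503855039086

√494 = [22; 4,2,2,1,2,1,2,2,4,44, …], period ℓ=10 (even) → k=9
step 0: (22, 1)  from 22·(1,0) + (0,1)
…
step 2: (200, 9)  from 2·(89,4) + (22,1)
step 3: (489, 22)  from 2·(200,9) + (89,4)
step 4: (689, 31)  from 1·(489,22) + (200,9)
step 5: (1867, 84)  from 2·(689,31) + (489,22)
step 6: (2556, 115)  from 1·(1867,84) + (689,31)
step 7: (6979, 314)  from 2·(2556,115) + (1867,84)
step 8: (16514, 743)  from 2·(6979,314) + (2556,115)
step 9: (73035, 3286)  from 4·(16514,743) + (6979,314)
(x₁, y₁) = (73035, 3286);  73035² − 494·3286² = 1 ✓
k=2:  x_2 = 73035·73035+494·3286·3286 = 10668222449,  y_2 = 73035·3286+3286·73035 = 479986020
k=3:  x_3 = 73035·10668222449+494·3286·479986020 = 1558307253052395,  y_3 = 73035·479986020+3286·10668222449 = 70111557938114
k=4:  x_4 = 73035·1558307253052395+494·3286·70111557938114 = 227621940442695115201,  y_4 = 73035·70111557938114+3286·1558307253052395 = 10241195267540325960
k=5:  x_5 = 73035·227621940442695115201+494·3286·10241195267540325960 = 33248736838906168224357675,  y_5 = 73035·10241195267540325960+3286·227621940442695115201 = 1495931392659503855039086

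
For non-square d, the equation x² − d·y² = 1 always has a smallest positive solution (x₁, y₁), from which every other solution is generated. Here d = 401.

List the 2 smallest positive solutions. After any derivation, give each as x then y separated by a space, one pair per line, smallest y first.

[20; 40] for √401; ℓ=1 ⇒ convergent index 1
step 0: (20, 1)  from 20·(1,0) + (0,1)
step 1: (801, 40)  from 40·(20,1) + (1,0)
→ (801, 40).  Check: 801²=641601, 401·40²=641600, difference 1.
(801+40√401)^2 = 1283201 + 64080√401

801 40
1283201 64080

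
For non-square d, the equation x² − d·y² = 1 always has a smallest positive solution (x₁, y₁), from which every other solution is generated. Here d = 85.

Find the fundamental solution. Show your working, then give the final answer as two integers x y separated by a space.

285769 30996

√85 = [9; 4,1,1,4,18, …], period ℓ=5 (odd) → k=9
i=0: a=9 ⇒ p=9, q=1
i=1: a=4 ⇒ p=37, q=4
i=2: a=1 ⇒ p=46, q=5
i=3: a=1 ⇒ p=83, q=9
…
i=5: a=18 ⇒ p=6887, q=747
i=6: a=4 ⇒ p=27926, q=3029
i=7: a=1 ⇒ p=34813, q=3776
i=8: a=1 ⇒ p=62739, q=6805
i=9: a=4 ⇒ p=285769, q=30996
(x₁, y₁) = (285769, 30996);  285769² − 85·30996² = 1 ✓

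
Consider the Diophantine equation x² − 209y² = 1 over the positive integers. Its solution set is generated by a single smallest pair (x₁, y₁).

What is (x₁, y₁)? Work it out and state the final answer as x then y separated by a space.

46551 3220

d=209: √d = [14; 2,5,3,2,3,5,2,28] (ℓ=8, even), read p_7/q_7
i=0: a=14 ⇒ p=14, q=1
i=1: a=2 ⇒ p=29, q=2
…
i=3: a=3 ⇒ p=506, q=35
i=4: a=2 ⇒ p=1171, q=81
…
i=6: a=5 ⇒ p=21266, q=1471
i=7: a=2 ⇒ p=46551, q=3220
fundamental: x₁=46551, y₁=3220  (since 2166995601 − 209·10368400 = 1)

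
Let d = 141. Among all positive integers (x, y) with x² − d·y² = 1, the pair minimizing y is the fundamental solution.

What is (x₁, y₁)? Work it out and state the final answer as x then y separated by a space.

95 8

√141 → a₀=11, period (1,6,1,22); ℓ=4 even so k=3
step 0: (11, 1)  from 11·(1,0) + (0,1)
step 1: (12, 1)  from 1·(11,1) + (1,0)
step 2: (83, 7)  from 6·(12,1) + (11,1)
step 3: (95, 8)  from 1·(83,7) + (12,1)
fundamental: x₁=95, y₁=8  (since 9025 − 141·64 = 1)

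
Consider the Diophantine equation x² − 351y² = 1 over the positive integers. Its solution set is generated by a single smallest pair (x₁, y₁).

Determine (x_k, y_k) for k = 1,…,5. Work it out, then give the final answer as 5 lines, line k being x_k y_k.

62425 3332
7793761249 416000200
973051091875225 51937624966668
121485428812828080001 6484412476672499600
15167455786308534696249625 809578897660623950093332

√351 → a₀=18, period (1,2,1,3,2,2,2,3,1,2,1,36); ℓ=12 even so k=11
i=0: a=18 ⇒ p=18, q=1
i=1: a=1 ⇒ p=19, q=1
…
i=5: a=2 ⇒ p=637, q=34
…
i=7: a=2 ⇒ p=3747, q=200
…
i=10: a=2 ⇒ p=45882, q=2449
i=11: a=1 ⇒ p=62425, q=3332
(x₁, y₁) = (62425, 3332);  62425² − 351·3332² = 1 ✓
(x_2, y_2) = (62425·62425 + 351·3332·3332, 62425·3332 + 3332·62425) = (7793761249, 416000200)
(x_3, y_3) = (62425·7793761249 + 351·3332·416000200, 62425·416000200 + 3332·7793761249) = (973051091875225, 51937624966668)
(x_4, y_4) = (62425·973051091875225 + 351·3332·51937624966668, 62425·51937624966668 + 3332·973051091875225) = (121485428812828080001, 6484412476672499600)
(x_5, y_5) = (62425·121485428812828080001 + 351·3332·6484412476672499600, 62425·6484412476672499600 + 3332·121485428812828080001) = (15167455786308534696249625, 809578897660623950093332)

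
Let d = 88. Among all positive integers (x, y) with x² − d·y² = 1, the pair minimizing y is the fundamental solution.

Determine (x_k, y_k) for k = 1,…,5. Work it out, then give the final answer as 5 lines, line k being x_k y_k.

d=88: √d = [9; 2,1,1,1,2,18] (ℓ=6, even), read p_5/q_5
i=0: a=9 ⇒ p=9, q=1
i=1: a=2 ⇒ p=19, q=2
i=2: a=1 ⇒ p=28, q=3
i=3: a=1 ⇒ p=47, q=5
i=4: a=1 ⇒ p=75, q=8
i=5: a=2 ⇒ p=197, q=21
→ (197, 21).  Check: 197²=38809, 88·21²=38808, difference 1.
n=2: (197,21)∘(197,21) = (197·197+88·21·21, 197·21+21·197) = (77617,8274)
n=3: (77617,8274)∘(197,21) = (197·77617+88·21·8274, 197·8274+21·77617) = (30580901,3259935)
n=4: (30580901,3259935)∘(197,21) = (197·30580901+88·21·3259935, 197·3259935+21·30580901) = (12048797377,1284406116)
n=5: (12048797377,1284406116)∘(197,21) = (197·12048797377+88·21·1284406116, 197·1284406116+21·12048797377) = (4747195585637,506052749769)

197 21
77617 8274
30580901 3259935
12048797377 1284406116
4747195585637 506052749769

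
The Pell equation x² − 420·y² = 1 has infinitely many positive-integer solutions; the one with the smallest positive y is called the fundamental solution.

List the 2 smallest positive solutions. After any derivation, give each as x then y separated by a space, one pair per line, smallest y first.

41 2
3361 164

√420 = [20; 2,40, …], period ℓ=2 (even) → k=1
k=0  a_k=20  p_k/q_k = 20/1
k=1  a_k=2  p_k/q_k = 41/2
(x₁, y₁) = (41, 2);  41² − 420·2² = 1 ✓
(x_2, y_2) = (41·41 + 420·2·2, 41·2 + 2·41) = (3361, 164)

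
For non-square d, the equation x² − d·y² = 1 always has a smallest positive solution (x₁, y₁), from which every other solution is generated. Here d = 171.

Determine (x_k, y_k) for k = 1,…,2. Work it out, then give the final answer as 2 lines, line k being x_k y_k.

√171 = [13; 13,26, …], period ℓ=2 (even) → k=1
i=0: a=13 ⇒ p=13, q=1
i=1: a=13 ⇒ p=170, q=13
(x₁, y₁) = (170, 13);  170² − 171·13² = 1 ✓
n=2: (170,13)∘(170,13) = (170·170+171·13·13, 170·13+13·170) = (57799,4420)

170 13
57799 4420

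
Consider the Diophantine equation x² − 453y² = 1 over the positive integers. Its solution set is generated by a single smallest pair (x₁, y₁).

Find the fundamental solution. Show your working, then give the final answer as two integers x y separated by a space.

√453 = [21; 3,1,1,10,14,10,1,1,3,42, …], period ℓ=10 (even) → k=9
step 0: (21, 1)  from 21·(1,0) + (0,1)
step 1: (64, 3)  from 3·(21,1) + (1,0)
…
step 3: (149, 7)  from 1·(85,4) + (64,3)
step 4: (1575, 74)  from 10·(149,7) + (85,4)
step 5: (22199, 1043)  from 14·(1575,74) + (149,7)
step 6: (223565, 10504)  from 10·(22199,1043) + (1575,74)
step 7: (245764, 11547)  from 1·(223565,10504) + (22199,1043)
step 8: (469329, 22051)  from 1·(245764,11547) + (223565,10504)
step 9: (1653751, 77700)  from 3·(469329,22051) + (245764,11547)
→ (1653751, 77700).  Check: 1653751²=2734892370001, 453·77700²=2734892370000, difference 1.

1653751 77700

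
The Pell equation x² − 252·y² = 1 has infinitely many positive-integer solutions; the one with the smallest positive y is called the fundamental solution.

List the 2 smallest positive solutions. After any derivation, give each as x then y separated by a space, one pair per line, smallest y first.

√252 = [15; 1,6,1,30, …], period ℓ=4 (even) → k=3
a_0=15:  p_0=15·1+0=15,  q_0=15·0+1=1
…
a_2=6:  p_2=6·16+15=111,  q_2=6·1+1=7
a_3=1:  p_3=1·111+16=127,  q_3=1·7+1=8
(x₁, y₁) = (127, 8);  127² − 252·8² = 1 ✓
n=2: (127,8)∘(127,8) = (127·127+252·8·8, 127·8+8·127) = (32257,2032)

127 8
32257 2032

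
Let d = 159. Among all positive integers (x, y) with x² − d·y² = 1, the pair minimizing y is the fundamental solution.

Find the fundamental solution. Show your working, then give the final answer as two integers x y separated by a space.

√159 = [12; 1,1,1,1,3,1,1,1,1,24, …], period ℓ=10 (even) → k=9
a_0=12:  p_0=12·1+0=12,  q_0=12·0+1=1
…
a_3=1:  p_3=1·25+13=38,  q_3=1·2+1=3
…
a_6=1:  p_6=1·227+63=290,  q_6=1·18+5=23
…
a_8=1:  p_8=1·517+290=807,  q_8=1·41+23=64
a_9=1:  p_9=1·807+517=1324,  q_9=1·64+41=105
fundamental: x₁=1324, y₁=105  (since 1752976 − 159·11025 = 1)

1324 105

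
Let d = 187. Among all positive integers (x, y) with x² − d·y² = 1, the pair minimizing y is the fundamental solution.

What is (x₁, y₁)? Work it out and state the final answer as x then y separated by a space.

[13; 1,2,13,2,1,26] for √187; ℓ=6 ⇒ convergent index 5
a_0=13:  p_0=13·1+0=13,  q_0=13·0+1=1
…
a_2=2:  p_2=2·14+13=41,  q_2=2·1+1=3
…
a_4=2:  p_4=2·547+41=1135,  q_4=2·40+3=83
a_5=1:  p_5=1·1135+547=1682,  q_5=1·83+40=123
→ (1682, 123).  Check: 1682²=2829124, 187·123²=2829123, difference 1.

1682 123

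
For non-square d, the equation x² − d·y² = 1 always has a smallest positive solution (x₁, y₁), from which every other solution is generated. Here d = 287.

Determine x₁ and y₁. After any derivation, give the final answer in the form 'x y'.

√287 → a₀=16, period (1,15,1,32); ℓ=4 even so k=3
a_0=16:  p_0=16·1+0=16,  q_0=16·0+1=1
…
a_2=15:  p_2=15·17+16=271,  q_2=15·1+1=16
a_3=1:  p_3=1·271+17=288,  q_3=1·16+1=17
(x₁, y₁) = (288, 17);  288² − 287·17² = 1 ✓

288 17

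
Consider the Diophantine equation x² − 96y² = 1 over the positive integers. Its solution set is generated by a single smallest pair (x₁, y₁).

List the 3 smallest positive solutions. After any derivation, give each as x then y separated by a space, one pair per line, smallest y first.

49 5
4801 490
470449 48015

[9; 1,3,1,18] for √96; ℓ=4 ⇒ convergent index 3
i=0: a=9 ⇒ p=9, q=1
…
i=2: a=3 ⇒ p=39, q=4
i=3: a=1 ⇒ p=49, q=5
(x₁, y₁) = (49, 5);  49² − 96·5² = 1 ✓
(49+5√96)^2 = 4801 + 490√96
(49+5√96)^3 = 470449 + 48015√96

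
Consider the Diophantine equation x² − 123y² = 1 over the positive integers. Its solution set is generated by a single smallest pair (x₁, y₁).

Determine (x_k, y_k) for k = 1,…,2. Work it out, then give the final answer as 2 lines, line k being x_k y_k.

√123 → a₀=11, period (11,22); ℓ=2 even so k=1
i=0: a=11 ⇒ p=11, q=1
i=1: a=11 ⇒ p=122, q=11
(x₁, y₁) = (122, 11);  122² − 123·11² = 1 ✓
(122+11√123)^2 = 29767 + 2684√123

122 11
29767 2684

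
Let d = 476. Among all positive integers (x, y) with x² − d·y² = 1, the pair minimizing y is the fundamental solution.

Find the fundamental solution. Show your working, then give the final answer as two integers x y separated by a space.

28799 1320

[21; 1,4,2,10,2,4,1,42] for √476; ℓ=8 ⇒ convergent index 7
step 0: (21, 1)  from 21·(1,0) + (0,1)
…
step 6: (23541, 1079)  from 4·(5258,241) + (2509,115)
step 7: (28799, 1320)  from 1·(23541,1079) + (5258,241)
fundamental: x₁=28799, y₁=1320  (since 829382401 − 476·1742400 = 1)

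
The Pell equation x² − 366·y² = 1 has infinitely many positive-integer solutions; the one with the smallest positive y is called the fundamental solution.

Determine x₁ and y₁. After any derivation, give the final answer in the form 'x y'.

d=366: √d = [19; 7,1,1,1,2,12,2,1,1,1,7,38] (ℓ=12, even), read p_11/q_11
i=0: a=19 ⇒ p=19, q=1
i=1: a=7 ⇒ p=134, q=7
i=2: a=1 ⇒ p=153, q=8
i=3: a=1 ⇒ p=287, q=15
i=4: a=1 ⇒ p=440, q=23
i=5: a=2 ⇒ p=1167, q=61
i=6: a=12 ⇒ p=14444, q=755
…
i=8: a=1 ⇒ p=44499, q=2326
…
i=10: a=1 ⇒ p=119053, q=6223
i=11: a=7 ⇒ p=907925, q=47458
fundamental: x₁=907925, y₁=47458  (since 824327805625 − 366·2252261764 = 1)

907925 47458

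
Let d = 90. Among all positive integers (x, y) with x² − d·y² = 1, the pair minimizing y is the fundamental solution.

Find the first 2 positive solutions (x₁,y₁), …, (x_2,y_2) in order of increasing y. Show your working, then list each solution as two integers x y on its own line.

d=90: √d = [9; 2,18] (ℓ=2, even), read p_1/q_1
a_0=9:  p_0=9·1+0=9,  q_0=9·0+1=1
a_1=2:  p_1=2·9+1=19,  q_1=2·1+0=2
→ (19, 2).  Check: 19²=361, 90·2²=360, difference 1.
k=2:  x_2 = 19·19+90·2·2 = 721,  y_2 = 19·2+2·19 = 76

19 2
721 76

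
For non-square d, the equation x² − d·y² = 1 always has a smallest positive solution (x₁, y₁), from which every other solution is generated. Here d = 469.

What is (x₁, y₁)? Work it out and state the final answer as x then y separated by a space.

137215 6336

√469 → a₀=21, period (1,1,1,10,6,10,1,1,1,42); ℓ=10 even so k=9
step 0: (21, 1)  from 21·(1,0) + (0,1)
…
step 2: (43, 2)  from 1·(22,1) + (21,1)
step 3: (65, 3)  from 1·(43,2) + (22,1)
…
step 6: (42923, 1982)  from 10·(4223,195) + (693,32)
…
step 8: (90069, 4159)  from 1·(47146,2177) + (42923,1982)
step 9: (137215, 6336)  from 1·(90069,4159) + (47146,2177)
(x₁, y₁) = (137215, 6336);  137215² − 469·6336² = 1 ✓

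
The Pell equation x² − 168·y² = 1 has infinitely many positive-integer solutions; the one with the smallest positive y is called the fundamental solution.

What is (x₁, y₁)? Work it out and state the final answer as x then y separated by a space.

√168 → a₀=12, period (1,24); ℓ=2 even so k=1
k=0  a_k=12  p_k/q_k = 12/1
k=1  a_k=1  p_k/q_k = 13/1
(x₁, y₁) = (13, 1);  13² − 168·1² = 1 ✓

13 1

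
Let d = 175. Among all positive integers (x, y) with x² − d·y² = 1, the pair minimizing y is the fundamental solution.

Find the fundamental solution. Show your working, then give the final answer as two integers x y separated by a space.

d=175: √d = [13; 4,2,1,2,4,26] (ℓ=6, even), read p_5/q_5
i=0: a=13 ⇒ p=13, q=1
i=1: a=4 ⇒ p=53, q=4
i=2: a=2 ⇒ p=119, q=9
…
i=4: a=2 ⇒ p=463, q=35
i=5: a=4 ⇒ p=2024, q=153
→ (2024, 153).  Check: 2024²=4096576, 175·153²=4096575, difference 1.

2024 153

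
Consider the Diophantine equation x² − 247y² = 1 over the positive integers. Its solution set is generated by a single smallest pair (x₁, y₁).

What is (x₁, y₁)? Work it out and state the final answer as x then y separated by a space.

85292 5427

√247 → a₀=15, period (1,2,1,1,9,1,9,1,1,2,1,30); ℓ=12 even so k=11
a_0=15:  p_0=15·1+0=15,  q_0=15·0+1=1
…
a_2=2:  p_2=2·16+15=47,  q_2=2·1+1=3
…
a_4=1:  p_4=1·63+47=110,  q_4=1·4+3=7
…
a_10=2:  p_10=2·24203+12683=61089,  q_10=2·1540+807=3887
a_11=1:  p_11=1·61089+24203=85292,  q_11=1·3887+1540=5427
→ (85292, 5427).  Check: 85292²=7274725264, 247·5427²=7274725263, difference 1.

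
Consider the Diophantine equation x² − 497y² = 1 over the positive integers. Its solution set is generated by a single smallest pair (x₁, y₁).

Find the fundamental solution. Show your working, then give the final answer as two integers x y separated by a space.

[22; 3,2,2,5,6,5,2,2,3,44] for √497; ℓ=10 ⇒ convergent index 9
a_0=22:  p_0=22·1+0=22,  q_0=22·0+1=1
…
a_3=2:  p_3=2·156+67=379,  q_3=2·7+3=17
…
a_5=6:  p_5=6·2051+379=12685,  q_5=6·92+17=569
a_6=5:  p_6=5·12685+2051=65476,  q_6=5·569+92=2937
…
a_8=2:  p_8=2·143637+65476=352750,  q_8=2·6443+2937=15823
a_9=3:  p_9=3·352750+143637=1201887,  q_9=3·15823+6443=53912
→ (1201887, 53912).  Check: 1201887²=1444532360769, 497·53912²=1444532360768, difference 1.

1201887 53912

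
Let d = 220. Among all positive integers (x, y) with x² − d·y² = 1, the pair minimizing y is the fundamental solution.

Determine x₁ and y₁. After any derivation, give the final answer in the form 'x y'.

89 6

√220 = [14; 1,4,1,28, …], period ℓ=4 (even) → k=3
step 0: (14, 1)  from 14·(1,0) + (0,1)
…
step 2: (74, 5)  from 4·(15,1) + (14,1)
step 3: (89, 6)  from 1·(74,5) + (15,1)
fundamental: x₁=89, y₁=6  (since 7921 − 220·36 = 1)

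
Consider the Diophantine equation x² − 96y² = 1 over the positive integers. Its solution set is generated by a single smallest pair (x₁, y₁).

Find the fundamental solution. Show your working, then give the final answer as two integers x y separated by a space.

49 5

[9; 1,3,1,18] for √96; ℓ=4 ⇒ convergent index 3
step 0: (9, 1)  from 9·(1,0) + (0,1)
step 1: (10, 1)  from 1·(9,1) + (1,0)
step 2: (39, 4)  from 3·(10,1) + (9,1)
step 3: (49, 5)  from 1·(39,4) + (10,1)
(x₁, y₁) = (49, 5);  49² − 96·5² = 1 ✓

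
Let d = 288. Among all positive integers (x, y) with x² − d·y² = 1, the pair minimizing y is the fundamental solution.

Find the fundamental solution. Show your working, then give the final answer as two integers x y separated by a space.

17 1

√288 = [16; 1,32, …], period ℓ=2 (even) → k=1
k=0  a_k=16  p_k/q_k = 16/1
k=1  a_k=1  p_k/q_k = 17/1
fundamental: x₁=17, y₁=1  (since 289 − 288·1 = 1)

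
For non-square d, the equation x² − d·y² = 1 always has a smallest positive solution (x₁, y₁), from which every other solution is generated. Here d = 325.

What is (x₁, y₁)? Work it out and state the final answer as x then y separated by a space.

√325 → a₀=18, period (36); ℓ=1 odd so k=1
step 0: (18, 1)  from 18·(1,0) + (0,1)
step 1: (649, 36)  from 36·(18,1) + (1,0)
fundamental: x₁=649, y₁=36  (since 421201 − 325·1296 = 1)

649 36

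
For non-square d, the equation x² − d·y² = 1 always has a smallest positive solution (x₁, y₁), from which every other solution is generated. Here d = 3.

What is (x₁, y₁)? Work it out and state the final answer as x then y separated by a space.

√3 = [1; 1,2, …], period ℓ=2 (even) → k=1
step 0: (1, 1)  from 1·(1,0) + (0,1)
step 1: (2, 1)  from 1·(1,1) + (1,0)
→ (2, 1).  Check: 2²=4, 3·1²=3, difference 1.

2 1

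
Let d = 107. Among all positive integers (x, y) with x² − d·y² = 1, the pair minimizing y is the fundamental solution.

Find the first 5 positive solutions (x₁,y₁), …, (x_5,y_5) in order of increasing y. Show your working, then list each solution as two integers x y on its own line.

[10; 2,1,9,1,2,20] for √107; ℓ=6 ⇒ convergent index 5
step 0: (10, 1)  from 10·(1,0) + (0,1)
…
step 3: (300, 29)  from 9·(31,3) + (21,2)
step 4: (331, 32)  from 1·(300,29) + (31,3)
step 5: (962, 93)  from 2·(331,32) + (300,29)
(x₁, y₁) = (962, 93);  962² − 107·93² = 1 ✓
(x_2, y_2) = (962·962 + 107·93·93, 962·93 + 93·962) = (1850887, 178932)
(x_3, y_3) = (962·1850887 + 107·93·178932, 962·178932 + 93·1850887) = (3561105626, 344265075)
(x_4, y_4) = (962·3561105626 + 107·93·344265075, 962·344265075 + 93·3561105626) = (6851565373537, 662365825368)
(x_5, y_5) = (962·6851565373537 + 107·93·662365825368, 962·662365825368 + 93·6851565373537) = (13182408217579562, 1274391503742957)

962 93
1850887 178932
3561105626 344265075
6851565373537 662365825368
13182408217579562 1274391503742957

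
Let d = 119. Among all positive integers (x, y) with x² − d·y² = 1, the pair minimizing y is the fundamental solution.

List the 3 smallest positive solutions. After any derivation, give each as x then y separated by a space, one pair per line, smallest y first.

d=119: √d = [10; 1,9,1,20] (ℓ=4, even), read p_3/q_3
a_0=10:  p_0=10·1+0=10,  q_0=10·0+1=1
a_1=1:  p_1=1·10+1=11,  q_1=1·1+0=1
a_2=9:  p_2=9·11+10=109,  q_2=9·1+1=10
a_3=1:  p_3=1·109+11=120,  q_3=1·10+1=11
(x₁, y₁) = (120, 11);  120² − 119·11² = 1 ✓
n=2: (120,11)∘(120,11) = (120·120+119·11·11, 120·11+11·120) = (28799,2640)
n=3: (28799,2640)∘(120,11) = (120·28799+119·11·2640, 120·2640+11·28799) = (6911640,633589)

120 11
28799 2640
6911640 633589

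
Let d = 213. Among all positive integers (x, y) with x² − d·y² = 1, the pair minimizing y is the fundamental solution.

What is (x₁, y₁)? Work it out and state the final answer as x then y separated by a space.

√213 = [14; 1,1,2,6,1,8,1,6,2,1,1,28, …], period ℓ=12 (even) → k=11
i=0: a=14 ⇒ p=14, q=1
…
i=6: a=8 ⇒ p=4787, q=328
i=7: a=1 ⇒ p=5327, q=365
i=8: a=6 ⇒ p=36749, q=2518
…
i=10: a=1 ⇒ p=115574, q=7919
i=11: a=1 ⇒ p=194399, q=13320
(x₁, y₁) = (194399, 13320);  194399² − 213·13320² = 1 ✓

194399 13320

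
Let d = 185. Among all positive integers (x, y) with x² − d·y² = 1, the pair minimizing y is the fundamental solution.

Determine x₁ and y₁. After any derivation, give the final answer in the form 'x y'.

9249 680

[13; 1,1,1,1,26] for √185; ℓ=5 ⇒ convergent index 9
k=0  a_k=13  p_k/q_k = 13/1
k=1  a_k=1  p_k/q_k = 14/1
…
k=7  a_k=1  p_k/q_k = 3686/271
k=8  a_k=1  p_k/q_k = 5563/409
k=9  a_k=1  p_k/q_k = 9249/680
fundamental: x₁=9249, y₁=680  (since 85544001 − 185·462400 = 1)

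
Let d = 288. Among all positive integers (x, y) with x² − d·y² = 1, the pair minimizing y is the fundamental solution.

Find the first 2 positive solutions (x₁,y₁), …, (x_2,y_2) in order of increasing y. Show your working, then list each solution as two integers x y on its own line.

d=288: √d = [16; 1,32] (ℓ=2, even), read p_1/q_1
step 0: (16, 1)  from 16·(1,0) + (0,1)
step 1: (17, 1)  from 1·(16,1) + (1,0)
→ (17, 1).  Check: 17²=289, 288·1²=288, difference 1.
(17+1√288)^2 = 577 + 34√288

17 1
577 34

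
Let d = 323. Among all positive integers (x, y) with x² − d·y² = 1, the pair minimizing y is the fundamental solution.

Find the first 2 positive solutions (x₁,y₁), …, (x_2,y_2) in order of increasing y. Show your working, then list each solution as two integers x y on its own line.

√323 = [17; 1,34, …], period ℓ=2 (even) → k=1
k=0  a_k=17  p_k/q_k = 17/1
k=1  a_k=1  p_k/q_k = 18/1
fundamental: x₁=18, y₁=1  (since 324 − 323·1 = 1)
(18+1√323)^2 = 647 + 36√323

18 1
647 36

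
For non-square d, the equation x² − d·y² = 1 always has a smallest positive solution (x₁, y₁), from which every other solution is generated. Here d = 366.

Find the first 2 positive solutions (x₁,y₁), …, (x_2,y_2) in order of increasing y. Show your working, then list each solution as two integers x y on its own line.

[19; 7,1,1,1,2,12,2,1,1,1,7,38] for √366; ℓ=12 ⇒ convergent index 11
step 0: (19, 1)  from 19·(1,0) + (0,1)
…
step 7: (30055, 1571)  from 2·(14444,755) + (1167,61)
…
step 9: (74554, 3897)  from 1·(44499,2326) + (30055,1571)
step 10: (119053, 6223)  from 1·(74554,3897) + (44499,2326)
step 11: (907925, 47458)  from 7·(119053,6223) + (74554,3897)
→ (907925, 47458).  Check: 907925²=824327805625, 366·47458²=824327805624, difference 1.
(x_2, y_2) = (907925·907925 + 366·47458·47458, 907925·47458 + 47458·907925) = (1648655611249, 86176609300)

907925 47458
1648655611249 86176609300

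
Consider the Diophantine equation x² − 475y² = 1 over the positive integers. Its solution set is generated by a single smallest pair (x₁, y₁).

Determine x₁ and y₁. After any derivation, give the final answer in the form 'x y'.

[21; 1,3,1,6,2,6,1,3,1,42] for √475; ℓ=10 ⇒ convergent index 9
k=0  a_k=21  p_k/q_k = 21/1
k=1  a_k=1  p_k/q_k = 22/1
k=2  a_k=3  p_k/q_k = 87/4
k=3  a_k=1  p_k/q_k = 109/5
k=4  a_k=6  p_k/q_k = 741/34
…
k=6  a_k=6  p_k/q_k = 10287/472
…
k=8  a_k=3  p_k/q_k = 45921/2107
k=9  a_k=1  p_k/q_k = 57799/2652
fundamental: x₁=57799, y₁=2652  (since 3340724401 − 475·7033104 = 1)

57799 2652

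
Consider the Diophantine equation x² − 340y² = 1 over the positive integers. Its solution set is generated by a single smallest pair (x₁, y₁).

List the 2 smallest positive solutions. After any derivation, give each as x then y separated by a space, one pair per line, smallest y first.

285769 15498
163327842721 8857695924

d=340: √d = [18; 2,3,1,1,1,…,3,2,36] (ℓ=14, even), read p_13/q_13
i=0: a=18 ⇒ p=18, q=1
i=1: a=2 ⇒ p=37, q=2
i=2: a=3 ⇒ p=129, q=7
…
i=4: a=1 ⇒ p=295, q=16
i=5: a=1 ⇒ p=461, q=25
…
i=7: a=8 ⇒ p=6509, q=353
i=8: a=1 ⇒ p=7265, q=394
i=9: a=1 ⇒ p=13774, q=747
i=10: a=1 ⇒ p=21039, q=1141
i=11: a=1 ⇒ p=34813, q=1888
i=12: a=3 ⇒ p=125478, q=6805
i=13: a=2 ⇒ p=285769, q=15498
→ (285769, 15498).  Check: 285769²=81663921361, 340·15498²=81663921360, difference 1.
k=2:  x_2 = 285769·285769+340·15498·15498 = 163327842721,  y_2 = 285769·15498+15498·285769 = 8857695924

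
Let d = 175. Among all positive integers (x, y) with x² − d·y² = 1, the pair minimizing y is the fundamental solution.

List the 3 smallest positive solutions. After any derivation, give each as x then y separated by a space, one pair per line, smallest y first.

2024 153
8193151 619344
33165873224 2507104359

√175 = [13; 4,2,1,2,4,26, …], period ℓ=6 (even) → k=5
step 0: (13, 1)  from 13·(1,0) + (0,1)
…
step 2: (119, 9)  from 2·(53,4) + (13,1)
…
step 4: (463, 35)  from 2·(172,13) + (119,9)
step 5: (2024, 153)  from 4·(463,35) + (172,13)
fundamental: x₁=2024, y₁=153  (since 4096576 − 175·23409 = 1)
n=2: (2024,153)∘(2024,153) = (2024·2024+175·153·153, 2024·153+153·2024) = (8193151,619344)
n=3: (8193151,619344)∘(2024,153) = (2024·8193151+175·153·619344, 2024·619344+153·8193151) = (33165873224,2507104359)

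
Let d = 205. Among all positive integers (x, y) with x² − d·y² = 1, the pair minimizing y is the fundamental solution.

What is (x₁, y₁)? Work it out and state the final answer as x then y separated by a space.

d=205: √d = [14; 3,6,1,4,1,6,3,28] (ℓ=8, even), read p_7/q_7
step 0: (14, 1)  from 14·(1,0) + (0,1)
…
step 2: (272, 19)  from 6·(43,3) + (14,1)
step 3: (315, 22)  from 1·(272,19) + (43,3)
…
step 5: (1847, 129)  from 1·(1532,107) + (315,22)
step 6: (12614, 881)  from 6·(1847,129) + (1532,107)
step 7: (39689, 2772)  from 3·(12614,881) + (1847,129)
(x₁, y₁) = (39689, 2772);  39689² − 205·2772² = 1 ✓

39689 2772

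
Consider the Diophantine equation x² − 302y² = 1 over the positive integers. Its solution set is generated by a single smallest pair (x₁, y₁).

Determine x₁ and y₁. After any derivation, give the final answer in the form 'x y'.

√302 → a₀=17, period (2,1,1,1,4,…,1,2,34); ℓ=16 even so k=15
i=0: a=17 ⇒ p=17, q=1
i=1: a=2 ⇒ p=35, q=2
i=2: a=1 ⇒ p=52, q=3
…
i=5: a=4 ⇒ p=643, q=37
i=6: a=2 ⇒ p=1425, q=82
i=7: a=1 ⇒ p=2068, q=119
i=8: a=16 ⇒ p=34513, q=1986
i=9: a=1 ⇒ p=36581, q=2105
i=10: a=2 ⇒ p=107675, q=6196
i=11: a=4 ⇒ p=467281, q=26889
i=12: a=1 ⇒ p=574956, q=33085
i=13: a=1 ⇒ p=1042237, q=59974
i=14: a=1 ⇒ p=1617193, q=93059
i=15: a=2 ⇒ p=4276623, q=246092
fundamental: x₁=4276623, y₁=246092  (since 18289504284129 − 302·60561272464 = 1)

4276623 246092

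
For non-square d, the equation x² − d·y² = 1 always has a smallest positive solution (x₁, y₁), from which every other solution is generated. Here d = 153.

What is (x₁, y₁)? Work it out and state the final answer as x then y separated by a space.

2177 176

√153 = [12; 2,1,2,2,2,1,2,24, …], period ℓ=8 (even) → k=7
step 0: (12, 1)  from 12·(1,0) + (0,1)
step 1: (25, 2)  from 2·(12,1) + (1,0)
step 2: (37, 3)  from 1·(25,2) + (12,1)
step 3: (99, 8)  from 2·(37,3) + (25,2)
step 4: (235, 19)  from 2·(99,8) + (37,3)
step 5: (569, 46)  from 2·(235,19) + (99,8)
step 6: (804, 65)  from 1·(569,46) + (235,19)
step 7: (2177, 176)  from 2·(804,65) + (569,46)
(x₁, y₁) = (2177, 176);  2177² − 153·176² = 1 ✓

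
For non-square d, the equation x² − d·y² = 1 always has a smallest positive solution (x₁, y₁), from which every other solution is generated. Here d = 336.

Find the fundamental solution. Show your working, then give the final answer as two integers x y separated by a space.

55 3

[18; 3,36] for √336; ℓ=2 ⇒ convergent index 1
step 0: (18, 1)  from 18·(1,0) + (0,1)
step 1: (55, 3)  from 3·(18,1) + (1,0)
→ (55, 3).  Check: 55²=3025, 336·3²=3024, difference 1.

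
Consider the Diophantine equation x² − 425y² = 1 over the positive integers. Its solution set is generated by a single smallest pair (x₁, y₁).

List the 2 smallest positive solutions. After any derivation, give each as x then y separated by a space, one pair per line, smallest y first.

143649 6968
41270070401 2001892464

√425 → a₀=20, period (1,1,1,1,1,1,40); ℓ=7 odd so k=13
k=0  a_k=20  p_k/q_k = 20/1
k=1  a_k=1  p_k/q_k = 21/1
k=2  a_k=1  p_k/q_k = 41/2
…
k=4  a_k=1  p_k/q_k = 103/5
k=5  a_k=1  p_k/q_k = 165/8
k=6  a_k=1  p_k/q_k = 268/13
…
k=9  a_k=1  p_k/q_k = 22038/1069
k=10  a_k=1  p_k/q_k = 33191/1610
…
k=12  a_k=1  p_k/q_k = 88420/4289
k=13  a_k=1  p_k/q_k = 143649/6968
fundamental: x₁=143649, y₁=6968  (since 20635035201 − 425·48553024 = 1)
k=2:  x_2 = 143649·143649+425·6968·6968 = 41270070401,  y_2 = 143649·6968+6968·143649 = 2001892464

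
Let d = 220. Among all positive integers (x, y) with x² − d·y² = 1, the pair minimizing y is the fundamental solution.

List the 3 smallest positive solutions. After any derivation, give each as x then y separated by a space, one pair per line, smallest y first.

89 6
15841 1068
2819609 190098

d=220: √d = [14; 1,4,1,28] (ℓ=4, even), read p_3/q_3
a_0=14:  p_0=14·1+0=14,  q_0=14·0+1=1
…
a_2=4:  p_2=4·15+14=74,  q_2=4·1+1=5
a_3=1:  p_3=1·74+15=89,  q_3=1·5+1=6
(x₁, y₁) = (89, 6);  89² − 220·6² = 1 ✓
k=2:  x_2 = 89·89+220·6·6 = 15841,  y_2 = 89·6+6·89 = 1068
k=3:  x_3 = 89·15841+220·6·1068 = 2819609,  y_3 = 89·1068+6·15841 = 190098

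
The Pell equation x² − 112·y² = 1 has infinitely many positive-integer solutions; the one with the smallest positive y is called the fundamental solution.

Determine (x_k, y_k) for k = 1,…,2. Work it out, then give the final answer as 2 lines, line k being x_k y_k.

127 12
32257 3048

√112 → a₀=10, period (1,1,2,1,1,20); ℓ=6 even so k=5
k=0  a_k=10  p_k/q_k = 10/1
k=1  a_k=1  p_k/q_k = 11/1
k=2  a_k=1  p_k/q_k = 21/2
k=3  a_k=2  p_k/q_k = 53/5
k=4  a_k=1  p_k/q_k = 74/7
k=5  a_k=1  p_k/q_k = 127/12
(x₁, y₁) = (127, 12);  127² − 112·12² = 1 ✓
n=2: (127,12)∘(127,12) = (127·127+112·12·12, 127·12+12·127) = (32257,3048)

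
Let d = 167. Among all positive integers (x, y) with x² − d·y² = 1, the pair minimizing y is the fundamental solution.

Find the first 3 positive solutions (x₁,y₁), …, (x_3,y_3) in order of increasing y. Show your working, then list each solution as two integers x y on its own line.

√167 = [12; 1,11,1,24, …], period ℓ=4 (even) → k=3
k=0  a_k=12  p_k/q_k = 12/1
k=1  a_k=1  p_k/q_k = 13/1
k=2  a_k=11  p_k/q_k = 155/12
k=3  a_k=1  p_k/q_k = 168/13
(x₁, y₁) = (168, 13);  168² − 167·13² = 1 ✓
k=2:  x_2 = 168·168+167·13·13 = 56447,  y_2 = 168·13+13·168 = 4368
k=3:  x_3 = 168·56447+167·13·4368 = 18966024,  y_3 = 168·4368+13·56447 = 1467635

168 13
56447 4368
18966024 1467635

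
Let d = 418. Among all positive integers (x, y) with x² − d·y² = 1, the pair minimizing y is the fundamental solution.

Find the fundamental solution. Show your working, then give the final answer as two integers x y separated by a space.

√418 → a₀=20, period (2,4,20,4,2,40); ℓ=6 even so k=5
i=0: a=20 ⇒ p=20, q=1
i=1: a=2 ⇒ p=41, q=2
i=2: a=4 ⇒ p=184, q=9
i=3: a=20 ⇒ p=3721, q=182
i=4: a=4 ⇒ p=15068, q=737
i=5: a=2 ⇒ p=33857, q=1656
→ (33857, 1656).  Check: 33857²=1146296449, 418·1656²=1146296448, difference 1.

33857 1656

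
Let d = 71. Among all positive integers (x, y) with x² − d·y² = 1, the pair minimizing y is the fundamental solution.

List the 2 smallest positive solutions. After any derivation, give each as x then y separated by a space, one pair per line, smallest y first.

3480 413
24220799 2874480

d=71: √d = [8; 2,2,1,7,1,2,2,16] (ℓ=8, even), read p_7/q_7
k=0  a_k=8  p_k/q_k = 8/1
…
k=3  a_k=1  p_k/q_k = 59/7
k=4  a_k=7  p_k/q_k = 455/54
k=5  a_k=1  p_k/q_k = 514/61
k=6  a_k=2  p_k/q_k = 1483/176
k=7  a_k=2  p_k/q_k = 3480/413
fundamental: x₁=3480, y₁=413  (since 12110400 − 71·170569 = 1)
(3480+413√71)^2 = 24220799 + 2874480√71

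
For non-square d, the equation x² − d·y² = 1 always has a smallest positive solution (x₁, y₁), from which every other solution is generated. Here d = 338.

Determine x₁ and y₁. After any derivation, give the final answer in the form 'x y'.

[18; 2,1,1,2,36] for √338; ℓ=5 ⇒ convergent index 9
step 0: (18, 1)  from 18·(1,0) + (0,1)
step 1: (37, 2)  from 2·(18,1) + (1,0)
step 2: (55, 3)  from 1·(37,2) + (18,1)
…
step 4: (239, 13)  from 2·(92,5) + (55,3)
step 5: (8696, 473)  from 36·(239,13) + (92,5)
step 6: (17631, 959)  from 2·(8696,473) + (239,13)
step 7: (26327, 1432)  from 1·(17631,959) + (8696,473)
step 8: (43958, 2391)  from 1·(26327,1432) + (17631,959)
step 9: (114243, 6214)  from 2·(43958,2391) + (26327,1432)
fundamental: x₁=114243, y₁=6214  (since 13051463049 − 338·38613796 = 1)

114243 6214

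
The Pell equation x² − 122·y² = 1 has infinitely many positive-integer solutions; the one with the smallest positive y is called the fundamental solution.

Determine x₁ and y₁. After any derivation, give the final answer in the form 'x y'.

d=122: √d = [11; 22] (ℓ=1, odd), read p_1/q_1
step 0: (11, 1)  from 11·(1,0) + (0,1)
step 1: (243, 22)  from 22·(11,1) + (1,0)
fundamental: x₁=243, y₁=22  (since 59049 − 122·484 = 1)

243 22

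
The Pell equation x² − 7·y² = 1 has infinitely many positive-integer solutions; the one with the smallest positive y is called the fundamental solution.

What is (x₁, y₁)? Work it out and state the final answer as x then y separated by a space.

d=7: √d = [2; 1,1,1,4] (ℓ=4, even), read p_3/q_3
step 0: (2, 1)  from 2·(1,0) + (0,1)
…
step 2: (5, 2)  from 1·(3,1) + (2,1)
step 3: (8, 3)  from 1·(5,2) + (3,1)
→ (8, 3).  Check: 8²=64, 7·3²=63, difference 1.

8 3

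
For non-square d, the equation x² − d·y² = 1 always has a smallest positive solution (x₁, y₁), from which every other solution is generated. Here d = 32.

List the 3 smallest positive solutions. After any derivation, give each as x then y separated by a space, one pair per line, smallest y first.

√32 → a₀=5, period (1,1,1,10); ℓ=4 even so k=3
step 0: (5, 1)  from 5·(1,0) + (0,1)
step 1: (6, 1)  from 1·(5,1) + (1,0)
step 2: (11, 2)  from 1·(6,1) + (5,1)
step 3: (17, 3)  from 1·(11,2) + (6,1)
(x₁, y₁) = (17, 3);  17² − 32·3² = 1 ✓
(17+3√32)^2 = 577 + 102√32
(17+3√32)^3 = 19601 + 3465√32

17 3
577 102
19601 3465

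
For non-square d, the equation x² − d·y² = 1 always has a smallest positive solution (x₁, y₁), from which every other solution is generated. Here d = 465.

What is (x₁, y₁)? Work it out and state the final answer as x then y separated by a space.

15871 736

[21; 1,1,3,2,2,2,3,1,1,42] for √465; ℓ=10 ⇒ convergent index 9
i=0: a=21 ⇒ p=21, q=1
…
i=2: a=1 ⇒ p=43, q=2
i=3: a=3 ⇒ p=151, q=7
i=4: a=2 ⇒ p=345, q=16
i=5: a=2 ⇒ p=841, q=39
…
i=7: a=3 ⇒ p=6922, q=321
i=8: a=1 ⇒ p=8949, q=415
i=9: a=1 ⇒ p=15871, q=736
→ (15871, 736).  Check: 15871²=251888641, 465·736²=251888640, difference 1.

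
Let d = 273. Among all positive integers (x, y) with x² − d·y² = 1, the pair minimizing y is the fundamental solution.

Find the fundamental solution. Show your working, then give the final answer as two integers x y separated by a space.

727 44

d=273: √d = [16; 1,1,10,1,1,32] (ℓ=6, even), read p_5/q_5
i=0: a=16 ⇒ p=16, q=1
…
i=2: a=1 ⇒ p=33, q=2
i=3: a=10 ⇒ p=347, q=21
i=4: a=1 ⇒ p=380, q=23
i=5: a=1 ⇒ p=727, q=44
(x₁, y₁) = (727, 44);  727² − 273·44² = 1 ✓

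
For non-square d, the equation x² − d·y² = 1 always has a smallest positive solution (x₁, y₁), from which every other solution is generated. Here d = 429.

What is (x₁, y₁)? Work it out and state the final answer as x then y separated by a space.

[20; 1,2,2,9,1,12,1,9,2,2,1,40] for √429; ℓ=12 ⇒ convergent index 11
i=0: a=20 ⇒ p=20, q=1
…
i=2: a=2 ⇒ p=62, q=3
…
i=4: a=9 ⇒ p=1367, q=66
…
i=6: a=12 ⇒ p=19511, q=942
…
i=8: a=9 ⇒ p=208718, q=10077
…
i=10: a=2 ⇒ p=1085636, q=52415
i=11: a=1 ⇒ p=1524095, q=73584
→ (1524095, 73584).  Check: 1524095²=2322865569025, 429·73584²=2322865569024, difference 1.

1524095 73584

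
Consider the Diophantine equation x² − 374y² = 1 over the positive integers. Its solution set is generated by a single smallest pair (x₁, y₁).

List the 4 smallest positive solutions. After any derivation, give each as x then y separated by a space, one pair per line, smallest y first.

3365 174
22646449 1171020
152410598405 7880964426
1025723304619201 53038889415960

√374 → a₀=19, period (2,1,18,1,2,38); ℓ=6 even so k=5
k=0  a_k=19  p_k/q_k = 19/1
…
k=3  a_k=18  p_k/q_k = 1083/56
k=4  a_k=1  p_k/q_k = 1141/59
k=5  a_k=2  p_k/q_k = 3365/174
fundamental: x₁=3365, y₁=174  (since 11323225 − 374·30276 = 1)
(x_2, y_2) = (3365·3365 + 374·174·174, 3365·174 + 174·3365) = (22646449, 1171020)
(x_3, y_3) = (3365·22646449 + 374·174·1171020, 3365·1171020 + 174·22646449) = (152410598405, 7880964426)
(x_4, y_4) = (3365·152410598405 + 374·174·7880964426, 3365·7880964426 + 174·152410598405) = (1025723304619201, 53038889415960)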